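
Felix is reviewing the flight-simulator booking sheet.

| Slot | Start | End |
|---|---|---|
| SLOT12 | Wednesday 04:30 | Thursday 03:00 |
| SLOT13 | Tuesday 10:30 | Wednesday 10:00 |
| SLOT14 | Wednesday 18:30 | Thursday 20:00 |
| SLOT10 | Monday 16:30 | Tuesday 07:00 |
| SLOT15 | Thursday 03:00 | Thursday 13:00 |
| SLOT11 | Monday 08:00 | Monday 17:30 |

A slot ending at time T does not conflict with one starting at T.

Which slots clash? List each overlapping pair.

SLOT10 & SLOT11, SLOT12 & SLOT13, SLOT12 & SLOT14, SLOT14 & SLOT15

Two intervals overlap when each starts before the other ends.
Sorted by start: SLOT11, SLOT10, SLOT13, SLOT12, SLOT14, SLOT15.
SLOT10 starts before SLOT11 ends → SLOT11 and SLOT10 overlap.
SLOT13 starts after SLOT11 ends, so SLOT11 has no further overlaps.
SLOT13 starts after SLOT10 ends, so SLOT10 has no further overlaps.
SLOT12 starts before SLOT13 ends → SLOT13 and SLOT12 overlap.
SLOT14 starts after SLOT13 ends, so SLOT13 has no further overlaps.
SLOT14 starts before SLOT12 ends → SLOT12 and SLOT14 overlap.
SLOT15 starts exactly when SLOT12 ends (back-to-back, no overlap).
SLOT15 starts before SLOT14 ends → SLOT14 and SLOT15 overlap.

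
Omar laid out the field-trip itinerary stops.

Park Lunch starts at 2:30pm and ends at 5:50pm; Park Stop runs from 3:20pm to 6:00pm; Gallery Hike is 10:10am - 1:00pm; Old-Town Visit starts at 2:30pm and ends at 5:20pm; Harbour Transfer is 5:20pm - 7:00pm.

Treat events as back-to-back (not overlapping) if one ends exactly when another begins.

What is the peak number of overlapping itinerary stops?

3

Sweep the timeline, counting +1 at each start and −1 at each end (ends before starts at a tie):
10:10am start Gallery Hike → 1
1:00pm end Gallery Hike → 0
2:30pm start Old-Town Visit → 1
2:30pm start Park Lunch → 2
3:20pm start Park Stop → 3
5:20pm end Old-Town Visit → 2
5:20pm start Harbour Transfer → 3
5:50pm end Park Lunch → 2
6:00pm end Park Stop → 1
7:00pm end Harbour Transfer → 0
Peak is 3, at 3:20pm (Old-Town Visit, Park Lunch, Park Stop).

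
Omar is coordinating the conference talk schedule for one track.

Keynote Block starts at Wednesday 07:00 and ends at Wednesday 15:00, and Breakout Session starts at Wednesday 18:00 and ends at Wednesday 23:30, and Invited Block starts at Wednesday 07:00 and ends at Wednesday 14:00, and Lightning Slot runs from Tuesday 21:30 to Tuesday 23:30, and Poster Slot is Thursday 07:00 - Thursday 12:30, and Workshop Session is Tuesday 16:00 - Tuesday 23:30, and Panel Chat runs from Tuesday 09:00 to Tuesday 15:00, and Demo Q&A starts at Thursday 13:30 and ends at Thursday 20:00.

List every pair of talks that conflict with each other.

Sorted by start: Panel Chat, Workshop Session, Lightning Slot, Keynote Block, Invited Block, Breakout Session, Poster Slot, Demo Q&A.
Workshop Session starts after Panel Chat ends — done with Panel Chat.
Lightning Slot starts before Workshop Session ends → Workshop Session and Lightning Slot overlap.
Keynote Block starts after Workshop Session ends — done with Workshop Session.
Keynote Block starts after Lightning Slot ends — done with Lightning Slot.
Invited Block starts before Keynote Block ends → Keynote Block and Invited Block overlap.
Breakout Session starts after Keynote Block ends — done with Keynote Block.
Breakout Session starts after Invited Block ends — done with Invited Block.
Poster Slot starts after Breakout Session ends — done with Breakout Session.
Demo Q&A starts after Poster Slot ends.

Invited Block & Keynote Block, Lightning Slot & Workshop Session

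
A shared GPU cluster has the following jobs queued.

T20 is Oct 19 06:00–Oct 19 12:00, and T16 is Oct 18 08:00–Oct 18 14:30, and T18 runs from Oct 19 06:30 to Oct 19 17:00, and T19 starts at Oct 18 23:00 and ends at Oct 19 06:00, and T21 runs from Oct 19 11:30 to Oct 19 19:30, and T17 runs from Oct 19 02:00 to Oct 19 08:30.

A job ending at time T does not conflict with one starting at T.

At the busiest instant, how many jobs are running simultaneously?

3

Sweep the timeline, counting +1 at each start and −1 at each end (ends before starts at a tie):
Oct 18 08:00 start T16 → 1
Oct 18 14:30 end T16 → 0
Oct 18 23:00 start T19 → 1
Oct 19 02:00 start T17 → 2
Oct 19 06:00 end T19 → 1
Oct 19 06:00 start T20 → 2
Oct 19 06:30 start T18 → 3
Oct 19 08:30 end T17 → 2
Oct 19 11:30 start T21 → 3
Oct 19 12:00 end T20 → 2
Oct 19 17:00 end T18 → 1
Oct 19 19:30 end T21 → 0
Peak is 3, at Oct 19 06:30 (T17, T18, T20).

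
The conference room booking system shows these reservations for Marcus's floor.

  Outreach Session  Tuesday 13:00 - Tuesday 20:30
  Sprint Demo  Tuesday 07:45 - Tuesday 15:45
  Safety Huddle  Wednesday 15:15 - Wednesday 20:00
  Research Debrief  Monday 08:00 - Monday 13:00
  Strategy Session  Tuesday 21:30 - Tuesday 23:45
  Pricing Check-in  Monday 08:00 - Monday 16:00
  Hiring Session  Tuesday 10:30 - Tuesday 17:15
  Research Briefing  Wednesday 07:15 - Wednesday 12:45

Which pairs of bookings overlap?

Hiring Session & Outreach Session, Hiring Session & Sprint Demo, Outreach Session & Sprint Demo, Pricing Check-in & Research Debrief

Sorted by start: Research Debrief, Pricing Check-in, Sprint Demo, Hiring Session, Outreach Session, Strategy Session, Research Briefing, Safety Huddle.
Pricing Check-in starts before Research Debrief ends → Research Debrief and Pricing Check-in overlap.
Sprint Demo starts after Research Debrief ends, so nothing later overlaps Research Debrief either.
Sprint Demo starts after Pricing Check-in ends, so nothing later overlaps Pricing Check-in either.
Hiring Session starts before Sprint Demo ends → Sprint Demo and Hiring Session overlap.
Outreach Session starts before Sprint Demo ends → Sprint Demo and Outreach Session overlap.
Strategy Session starts after Sprint Demo ends, so nothing later overlaps Sprint Demo either.
Outreach Session starts before Hiring Session ends → Hiring Session and Outreach Session overlap.
Strategy Session starts after Hiring Session ends, so nothing later overlaps Hiring Session either.
Strategy Session starts after Outreach Session ends, so nothing later overlaps Outreach Session either.
Research Briefing starts after Strategy Session ends, so nothing later overlaps Strategy Session either.
Safety Huddle starts after Research Briefing ends.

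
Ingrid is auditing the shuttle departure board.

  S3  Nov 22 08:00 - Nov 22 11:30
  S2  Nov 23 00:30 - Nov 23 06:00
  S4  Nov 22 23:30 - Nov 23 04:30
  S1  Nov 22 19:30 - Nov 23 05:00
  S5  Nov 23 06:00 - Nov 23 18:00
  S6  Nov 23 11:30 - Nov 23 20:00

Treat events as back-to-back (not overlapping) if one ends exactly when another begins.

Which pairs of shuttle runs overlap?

S1 & S2, S1 & S4, S2 & S4, S5 & S6

Sorted by start: S3, S1, S4, S2, S5, S6.
S1 starts after S3 ends, so nothing later overlaps S3 either.
S4 starts before S1 ends → S1 and S4 overlap.
S2 starts before S1 ends → S1 and S2 overlap.
S5 starts after S1 ends, so nothing later overlaps S1 either.
S2 starts before S4 ends → S4 and S2 overlap.
S5 starts after S4 ends, so nothing later overlaps S4 either.
S5 starts exactly when S2 ends (back-to-back, no overlap), so nothing later overlaps S2 either.
S6 starts before S5 ends → S5 and S6 overlap.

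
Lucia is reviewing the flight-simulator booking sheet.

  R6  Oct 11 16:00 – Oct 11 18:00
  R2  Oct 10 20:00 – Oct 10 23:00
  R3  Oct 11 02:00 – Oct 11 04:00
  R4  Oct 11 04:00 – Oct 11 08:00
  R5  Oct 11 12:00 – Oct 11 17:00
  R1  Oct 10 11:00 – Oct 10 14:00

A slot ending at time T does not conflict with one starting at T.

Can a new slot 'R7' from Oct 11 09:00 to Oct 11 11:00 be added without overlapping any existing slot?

R1: ends Oct 10 14:00 at or before R7 starts Oct 11 09:00 → clear.
R2: ends Oct 10 23:00 at or before R7 starts Oct 11 09:00 → clear.
R3: ends Oct 11 04:00 at or before R7 starts Oct 11 09:00 → clear.
R4: ends Oct 11 08:00 at or before R7 starts Oct 11 09:00 → clear.
R5: starts Oct 11 12:00 at or after R7 ends Oct 11 11:00 → clear.
R6: starts Oct 11 16:00 at or after R7 ends Oct 11 11:00 → clear.

Yes — the slot is free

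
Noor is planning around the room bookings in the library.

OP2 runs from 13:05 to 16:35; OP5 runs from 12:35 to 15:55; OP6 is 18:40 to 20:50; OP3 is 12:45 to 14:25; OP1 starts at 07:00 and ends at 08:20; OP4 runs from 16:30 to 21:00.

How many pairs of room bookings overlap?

5

Check each pair: they overlap iff neither finishes before the other starts.
Sorted by start: OP1, OP5, OP3, OP2, OP4, OP6.
OP5 starts after OP1 ends, so nothing later overlaps OP1 either.
OP3 starts before OP5 ends → OP5 and OP3 overlap.
OP2 starts before OP5 ends → OP5 and OP2 overlap.
OP4 starts after OP5 ends, so nothing later overlaps OP5 either.
OP2 starts before OP3 ends → OP3 and OP2 overlap.
OP4 starts after OP3 ends, so nothing later overlaps OP3 either.
OP4 starts before OP2 ends → OP2 and OP4 overlap.
OP6 starts after OP2 ends.
OP6 starts before OP4 ends → OP4 and OP6 overlap.
Overlapping pairs: OP2 & OP3, OP2 & OP4, OP2 & OP5, OP3 & OP5, OP4 & OP6 — 5 in total.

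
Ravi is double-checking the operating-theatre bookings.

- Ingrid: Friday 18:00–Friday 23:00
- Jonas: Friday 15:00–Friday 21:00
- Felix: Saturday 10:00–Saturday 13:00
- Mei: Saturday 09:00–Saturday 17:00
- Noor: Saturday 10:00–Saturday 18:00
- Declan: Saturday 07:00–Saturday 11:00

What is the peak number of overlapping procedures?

Walk through starts and ends in time order (an end at T is processed before a start at T):
Friday 15:00 start Jonas → 1
Friday 18:00 start Ingrid → 2
Friday 21:00 end Jonas → 1
Friday 23:00 end Ingrid → 0
Saturday 07:00 start Declan → 1
Saturday 09:00 start Mei → 2
Saturday 10:00 start Felix → 3
Saturday 10:00 start Noor → 4
Saturday 11:00 end Declan → 3
Saturday 13:00 end Felix → 2
Saturday 17:00 end Mei → 1
Saturday 18:00 end Noor → 0
Peak is 4, at Saturday 10:00 (Declan, Felix, Mei, Noor).

4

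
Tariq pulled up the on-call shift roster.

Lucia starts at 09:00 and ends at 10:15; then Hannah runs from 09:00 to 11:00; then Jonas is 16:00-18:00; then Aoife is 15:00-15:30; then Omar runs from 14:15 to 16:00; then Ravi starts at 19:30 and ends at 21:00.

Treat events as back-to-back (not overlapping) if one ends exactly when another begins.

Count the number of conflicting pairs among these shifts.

Sorted by start: Lucia, Hannah, Omar, Aoife, Jonas, Ravi.
Hannah starts before Lucia ends → Lucia and Hannah overlap.
Omar starts after Lucia ends — done with Lucia.
Omar starts after Hannah ends — done with Hannah.
Aoife starts before Omar ends → Omar and Aoife overlap.
Jonas starts exactly when Omar ends (back-to-back, no overlap) — done with Omar.
Jonas starts after Aoife ends — done with Aoife.
Ravi starts after Jonas ends.
Overlapping pairs: Aoife & Omar, Hannah & Lucia — 2 in total.

2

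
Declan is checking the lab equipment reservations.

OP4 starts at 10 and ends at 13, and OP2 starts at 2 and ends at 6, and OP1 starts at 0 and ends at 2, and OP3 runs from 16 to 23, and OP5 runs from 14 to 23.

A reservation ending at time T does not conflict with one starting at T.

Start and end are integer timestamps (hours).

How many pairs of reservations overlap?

Two intervals overlap when each starts before the other ends.
Sorted by start: OP1, OP2, OP4, OP5, OP3.
OP2 starts exactly when OP1 ends (back-to-back, no overlap), so nothing later overlaps OP1 either.
OP4 starts after OP2 ends, so nothing later overlaps OP2 either.
OP5 starts after OP4 ends, so nothing later overlaps OP4 either.
OP3 starts before OP5 ends → OP5 and OP3 overlap.
Overlapping pairs: OP3 & OP5 — 1 in total.

1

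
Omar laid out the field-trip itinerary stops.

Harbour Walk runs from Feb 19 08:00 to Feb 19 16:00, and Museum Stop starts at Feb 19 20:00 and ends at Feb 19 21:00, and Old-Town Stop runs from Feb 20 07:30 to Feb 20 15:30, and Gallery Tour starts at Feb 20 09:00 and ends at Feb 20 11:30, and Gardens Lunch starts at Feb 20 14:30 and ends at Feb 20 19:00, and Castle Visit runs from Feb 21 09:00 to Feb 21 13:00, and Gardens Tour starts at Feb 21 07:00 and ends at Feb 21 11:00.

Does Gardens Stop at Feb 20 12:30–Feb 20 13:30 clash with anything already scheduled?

Yes — it overlaps Old-Town Stop

Harbour Walk: ends Feb 19 16:00 at or before Gardens Stop starts Feb 20 12:30 → clear.
Museum Stop: ends Feb 19 21:00 at or before Gardens Stop starts Feb 20 12:30 → clear.
Old-Town Stop: starts Feb 20 07:30 before Gardens Stop ends Feb 20 13:30, and ends Feb 20 15:30 after Gardens Stop starts Feb 20 12:30 → overlap.
Gallery Tour: ends Feb 20 11:30 at or before Gardens Stop starts Feb 20 12:30 → clear.
Gardens Lunch: starts Feb 20 14:30 at or after Gardens Stop ends Feb 20 13:30 → clear.
Gardens Tour: starts Feb 21 07:00 at or after Gardens Stop ends Feb 20 13:30 → clear.
Castle Visit: starts Feb 21 09:00 at or after Gardens Stop ends Feb 20 13:30 → clear.
Gardens Stop overlaps Old-Town Stop.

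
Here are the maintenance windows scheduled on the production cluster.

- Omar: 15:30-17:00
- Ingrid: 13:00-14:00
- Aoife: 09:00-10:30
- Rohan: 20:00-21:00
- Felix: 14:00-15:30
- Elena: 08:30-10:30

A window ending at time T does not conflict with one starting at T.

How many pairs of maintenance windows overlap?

1

Two intervals overlap when each starts before the other ends.
Sorted by start: Elena, Aoife, Ingrid, Felix, Omar, Rohan.
Aoife starts before Elena ends → Elena and Aoife overlap.
Ingrid starts after Elena ends; Elena is clear from here.
Ingrid starts after Aoife ends; Aoife is clear from here.
Felix starts exactly when Ingrid ends (back-to-back, no overlap); Ingrid is clear from here.
Omar starts exactly when Felix ends (back-to-back, no overlap); Felix is clear from here.
Rohan starts after Omar ends.
Overlapping pairs: Aoife & Elena — 1 in total.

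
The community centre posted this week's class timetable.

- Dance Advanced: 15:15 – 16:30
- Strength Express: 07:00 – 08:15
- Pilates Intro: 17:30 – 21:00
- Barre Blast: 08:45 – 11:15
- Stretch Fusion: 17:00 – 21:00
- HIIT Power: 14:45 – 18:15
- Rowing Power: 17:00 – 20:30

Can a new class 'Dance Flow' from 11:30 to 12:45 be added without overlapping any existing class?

Yes — the slot is free

Strength Express: ends 08:15 at or before Dance Flow starts 11:30 → clear.
Barre Blast: ends 11:15 at or before Dance Flow starts 11:30 → clear.
HIIT Power: starts 14:45 at or after Dance Flow ends 12:45 → clear.
Dance Advanced: starts 15:15 at or after Dance Flow ends 12:45 → clear.
Stretch Fusion: starts 17:00 at or after Dance Flow ends 12:45 → clear.
Rowing Power: starts 17:00 at or after Dance Flow ends 12:45 → clear.
Pilates Intro: starts 17:30 at or after Dance Flow ends 12:45 → clear.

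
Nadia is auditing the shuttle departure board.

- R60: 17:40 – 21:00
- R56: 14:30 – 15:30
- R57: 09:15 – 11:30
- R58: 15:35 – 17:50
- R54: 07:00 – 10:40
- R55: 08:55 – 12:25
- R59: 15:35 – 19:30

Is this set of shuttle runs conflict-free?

Sorted by start: R54, R55, R57, R56, R58, R59, R60.
R55 starts before R54 ends → R54 and R55 overlap.
That's a conflict, so the schedule is not conflict-free.

No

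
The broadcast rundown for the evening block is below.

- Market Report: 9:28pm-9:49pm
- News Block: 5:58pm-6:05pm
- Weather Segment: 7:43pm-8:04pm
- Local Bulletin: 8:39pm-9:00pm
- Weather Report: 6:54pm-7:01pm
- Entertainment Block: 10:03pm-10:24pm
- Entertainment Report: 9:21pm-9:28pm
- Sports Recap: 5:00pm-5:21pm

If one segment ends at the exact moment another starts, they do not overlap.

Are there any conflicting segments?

Sorted by start: Sports Recap, News Block, Weather Report, Weather Segment, Local Bulletin, Entertainment Report, Market Report, Entertainment Block.
News Block starts after Sports Recap ends; Sports Recap is clear from here.
Weather Report starts after News Block ends; News Block is clear from here.
Weather Segment starts after Weather Report ends; Weather Report is clear from here.
Local Bulletin starts after Weather Segment ends; Weather Segment is clear from here.
Entertainment Report starts after Local Bulletin ends; Local Bulletin is clear from here.
Market Report starts exactly when Entertainment Report ends (back-to-back, no overlap); Entertainment Report is clear from here.
Entertainment Block starts after Market Report ends.
Every pair is clear; the schedule has no overlaps.

No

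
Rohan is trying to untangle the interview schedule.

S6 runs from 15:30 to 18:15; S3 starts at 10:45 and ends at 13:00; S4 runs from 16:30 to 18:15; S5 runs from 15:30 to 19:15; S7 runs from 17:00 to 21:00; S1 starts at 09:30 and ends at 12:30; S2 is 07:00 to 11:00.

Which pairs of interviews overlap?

Check each pair: they overlap iff neither finishes before the other starts.
Sorted by start: S2, S1, S3, S5, S6, S4, S7.
S1 starts before S2 ends → S2 and S1 overlap.
S3 starts before S2 ends → S2 and S3 overlap.
S5 starts after S2 ends — done with S2.
S3 starts before S1 ends → S1 and S3 overlap.
S5 starts after S1 ends — done with S1.
S5 starts after S3 ends — done with S3.
S6 starts before S5 ends → S5 and S6 overlap.
S4 starts before S5 ends → S5 and S4 overlap.
S7 starts before S5 ends → S5 and S7 overlap.
S4 starts before S6 ends → S6 and S4 overlap.
S7 starts before S6 ends → S6 and S7 overlap.
S7 starts before S4 ends → S4 and S7 overlap.

S1 & S2, S1 & S3, S2 & S3, S4 & S5, S4 & S6, S4 & S7, S5 & S6, S5 & S7, S6 & S7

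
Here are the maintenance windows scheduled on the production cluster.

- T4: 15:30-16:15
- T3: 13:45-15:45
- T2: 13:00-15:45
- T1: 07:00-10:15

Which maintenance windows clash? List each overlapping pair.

Two intervals overlap when each starts before the other ends.
Sorted by start: T1, T2, T3, T4.
T2 starts after T1 ends; T1 is clear from here.
T3 starts before T2 ends → T2 and T3 overlap.
T4 starts before T2 ends → T2 and T4 overlap.
T4 starts before T3 ends → T3 and T4 overlap.

T2 & T3, T2 & T4, T3 & T4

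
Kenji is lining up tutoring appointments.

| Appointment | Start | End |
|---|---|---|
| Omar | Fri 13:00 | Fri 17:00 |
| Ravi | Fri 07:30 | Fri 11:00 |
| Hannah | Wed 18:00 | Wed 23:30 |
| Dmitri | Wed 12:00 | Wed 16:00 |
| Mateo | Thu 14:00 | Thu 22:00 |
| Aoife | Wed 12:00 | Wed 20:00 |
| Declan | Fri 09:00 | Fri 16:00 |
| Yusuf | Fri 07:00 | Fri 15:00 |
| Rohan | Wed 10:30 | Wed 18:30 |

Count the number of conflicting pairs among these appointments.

Two intervals overlap when each starts before the other ends.
Sorted by start: Rohan, Aoife, Dmitri, Hannah, Mateo, Yusuf, Ravi, Declan, Omar.
Aoife starts before Rohan ends → Rohan and Aoife overlap.
Dmitri starts before Rohan ends → Rohan and Dmitri overlap.
Hannah starts before Rohan ends → Rohan and Hannah overlap.
Mateo starts after Rohan ends, so nothing later overlaps Rohan either.
Dmitri starts before Aoife ends → Aoife and Dmitri overlap.
Hannah starts before Aoife ends → Aoife and Hannah overlap.
Mateo starts after Aoife ends, so nothing later overlaps Aoife either.
Hannah starts after Dmitri ends, so nothing later overlaps Dmitri either.
Mateo starts after Hannah ends, so nothing later overlaps Hannah either.
Yusuf starts after Mateo ends, so nothing later overlaps Mateo either.
Ravi starts before Yusuf ends → Yusuf and Ravi overlap.
Declan starts before Yusuf ends → Yusuf and Declan overlap.
Omar starts before Yusuf ends → Yusuf and Omar overlap.
Declan starts before Ravi ends → Ravi and Declan overlap.
Omar starts after Ravi ends.
Omar starts before Declan ends → Declan and Omar overlap.
Overlapping pairs: Aoife & Dmitri, Aoife & Hannah, Aoife & Rohan, Declan & Omar, Declan & Ravi, Declan & Yusuf, Dmitri & Rohan, Hannah & Rohan, Omar & Yusuf, Ravi & Yusuf — 10 in total.

10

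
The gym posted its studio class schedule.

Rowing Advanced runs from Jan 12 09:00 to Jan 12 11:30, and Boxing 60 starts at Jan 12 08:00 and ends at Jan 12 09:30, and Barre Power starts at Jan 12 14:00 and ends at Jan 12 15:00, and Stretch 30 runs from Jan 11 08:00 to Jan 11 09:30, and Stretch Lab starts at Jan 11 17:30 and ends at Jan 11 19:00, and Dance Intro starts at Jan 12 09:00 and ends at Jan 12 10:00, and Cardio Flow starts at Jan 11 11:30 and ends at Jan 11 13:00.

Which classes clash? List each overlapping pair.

Check each pair: they overlap iff neither finishes before the other starts.
Sorted by start: Stretch 30, Cardio Flow, Stretch Lab, Boxing 60, Dance Intro, Rowing Advanced, Barre Power.
Cardio Flow starts after Stretch 30 ends, so Stretch 30 has no further overlaps.
Stretch Lab starts after Cardio Flow ends, so Cardio Flow has no further overlaps.
Boxing 60 starts after Stretch Lab ends, so Stretch Lab has no further overlaps.
Dance Intro starts before Boxing 60 ends → Boxing 60 and Dance Intro overlap.
Rowing Advanced starts before Boxing 60 ends → Boxing 60 and Rowing Advanced overlap.
Barre Power starts after Boxing 60 ends.
Rowing Advanced starts before Dance Intro ends → Dance Intro and Rowing Advanced overlap.
Barre Power starts after Dance Intro ends.
Barre Power starts after Rowing Advanced ends.

Boxing 60 & Dance Intro, Boxing 60 & Rowing Advanced, Dance Intro & Rowing Advanced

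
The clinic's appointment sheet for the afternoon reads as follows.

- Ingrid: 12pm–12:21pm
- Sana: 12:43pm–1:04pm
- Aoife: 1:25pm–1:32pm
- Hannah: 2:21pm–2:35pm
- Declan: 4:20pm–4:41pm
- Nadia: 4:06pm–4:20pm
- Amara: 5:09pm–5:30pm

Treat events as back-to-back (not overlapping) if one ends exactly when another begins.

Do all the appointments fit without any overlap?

Two intervals overlap when each starts before the other ends.
Sorted by start: Ingrid, Sana, Aoife, Hannah, Nadia, Declan, Amara.
Sana starts after Ingrid ends; Ingrid is clear from here.
Aoife starts after Sana ends; Sana is clear from here.
Hannah starts after Aoife ends; Aoife is clear from here.
Nadia starts after Hannah ends; Hannah is clear from here.
Declan starts exactly when Nadia ends (back-to-back, no overlap); Nadia is clear from here.
Amara starts after Declan ends.
Every pair is clear; the schedule has no overlaps.

Yes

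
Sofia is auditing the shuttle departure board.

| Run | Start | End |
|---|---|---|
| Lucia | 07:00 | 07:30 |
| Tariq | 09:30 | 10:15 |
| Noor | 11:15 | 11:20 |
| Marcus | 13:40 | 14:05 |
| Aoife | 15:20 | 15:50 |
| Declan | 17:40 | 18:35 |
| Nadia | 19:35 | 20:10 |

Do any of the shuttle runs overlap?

Two intervals overlap when each starts before the other ends.
Sorted by start: Lucia, Tariq, Noor, Marcus, Aoife, Declan, Nadia.
Tariq starts after Lucia ends, so Lucia has no further overlaps.
Noor starts after Tariq ends, so Tariq has no further overlaps.
Marcus starts after Noor ends, so Noor has no further overlaps.
Aoife starts after Marcus ends, so Marcus has no further overlaps.
Declan starts after Aoife ends, so Aoife has no further overlaps.
Nadia starts after Declan ends.
Every pair is clear; the schedule has no overlaps.

No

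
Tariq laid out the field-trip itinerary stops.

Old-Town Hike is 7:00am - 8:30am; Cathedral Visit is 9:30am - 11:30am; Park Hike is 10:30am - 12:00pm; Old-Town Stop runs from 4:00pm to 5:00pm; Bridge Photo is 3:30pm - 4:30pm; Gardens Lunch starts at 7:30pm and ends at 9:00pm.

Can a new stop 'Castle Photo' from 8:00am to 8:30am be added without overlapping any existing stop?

No — it overlaps Old-Town Hike

Old-Town Hike: starts 7:00am before Castle Photo ends 8:30am, and ends 8:30am after Castle Photo starts 8:00am → overlap.
Cathedral Visit: starts 9:30am at or after Castle Photo ends 8:30am → clear.
Park Hike: starts 10:30am at or after Castle Photo ends 8:30am → clear.
Bridge Photo: starts 3:30pm at or after Castle Photo ends 8:30am → clear.
Old-Town Stop: starts 4:00pm at or after Castle Photo ends 8:30am → clear.
Gardens Lunch: starts 7:30pm at or after Castle Photo ends 8:30am → clear.
Castle Photo overlaps Old-Town Hike.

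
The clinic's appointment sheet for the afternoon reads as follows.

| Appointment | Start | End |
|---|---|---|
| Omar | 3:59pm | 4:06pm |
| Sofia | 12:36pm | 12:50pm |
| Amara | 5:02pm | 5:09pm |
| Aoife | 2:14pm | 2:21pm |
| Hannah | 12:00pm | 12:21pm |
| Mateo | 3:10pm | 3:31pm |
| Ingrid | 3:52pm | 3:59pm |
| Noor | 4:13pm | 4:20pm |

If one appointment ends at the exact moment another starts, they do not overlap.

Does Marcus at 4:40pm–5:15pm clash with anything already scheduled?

Hannah: ends 12:21pm at or before Marcus starts 4:40pm → clear.
Sofia: ends 12:50pm at or before Marcus starts 4:40pm → clear.
Aoife: ends 2:21pm at or before Marcus starts 4:40pm → clear.
Mateo: ends 3:31pm at or before Marcus starts 4:40pm → clear.
Ingrid: ends 3:59pm at or before Marcus starts 4:40pm → clear.
Omar: ends 4:06pm at or before Marcus starts 4:40pm → clear.
Noor: ends 4:20pm at or before Marcus starts 4:40pm → clear.
Amara: starts 5:02pm before Marcus ends 5:15pm, and ends 5:09pm after Marcus starts 4:40pm → overlap.
Marcus overlaps Amara.

Yes — it overlaps Amara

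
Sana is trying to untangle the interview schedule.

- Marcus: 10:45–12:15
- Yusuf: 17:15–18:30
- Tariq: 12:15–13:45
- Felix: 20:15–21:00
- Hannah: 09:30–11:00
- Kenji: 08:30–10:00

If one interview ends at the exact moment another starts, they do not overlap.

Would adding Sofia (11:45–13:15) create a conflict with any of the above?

Yes — it overlaps Marcus, Tariq

Kenji: ends 10:00 at or before Sofia starts 11:45 → clear.
Hannah: ends 11:00 at or before Sofia starts 11:45 → clear.
Marcus: starts 10:45 before Sofia ends 13:15, and ends 12:15 after Sofia starts 11:45 → overlap.
Tariq: starts 12:15 before Sofia ends 13:15, and ends 13:45 after Sofia starts 11:45 → overlap.
Yusuf: starts 17:15 at or after Sofia ends 13:15 → clear.
Felix: starts 20:15 at or after Sofia ends 13:15 → clear.
Sofia overlaps Marcus, Tariq.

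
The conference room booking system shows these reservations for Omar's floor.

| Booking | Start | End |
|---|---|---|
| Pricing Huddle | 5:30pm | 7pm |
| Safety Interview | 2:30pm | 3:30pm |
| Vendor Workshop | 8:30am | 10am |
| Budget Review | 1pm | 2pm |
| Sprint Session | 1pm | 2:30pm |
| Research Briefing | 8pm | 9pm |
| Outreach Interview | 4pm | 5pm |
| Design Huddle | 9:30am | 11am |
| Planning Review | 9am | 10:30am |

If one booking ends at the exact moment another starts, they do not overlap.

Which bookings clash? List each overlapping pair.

Two intervals overlap when each starts before the other ends.
Sorted by start: Vendor Workshop, Planning Review, Design Huddle, Budget Review, Sprint Session, Safety Interview, Outreach Interview, Pricing Huddle, Research Briefing.
Planning Review starts before Vendor Workshop ends → Vendor Workshop and Planning Review overlap.
Design Huddle starts before Vendor Workshop ends → Vendor Workshop and Design Huddle overlap.
Budget Review starts after Vendor Workshop ends, so nothing later overlaps Vendor Workshop either.
Design Huddle starts before Planning Review ends → Planning Review and Design Huddle overlap.
Budget Review starts after Planning Review ends, so nothing later overlaps Planning Review either.
Budget Review starts after Design Huddle ends, so nothing later overlaps Design Huddle either.
Sprint Session starts before Budget Review ends → Budget Review and Sprint Session overlap.
Safety Interview starts after Budget Review ends, so nothing later overlaps Budget Review either.
Safety Interview starts exactly when Sprint Session ends (back-to-back, no overlap), so nothing later overlaps Sprint Session either.
Outreach Interview starts after Safety Interview ends, so nothing later overlaps Safety Interview either.
Pricing Huddle starts after Outreach Interview ends, so nothing later overlaps Outreach Interview either.
Research Briefing starts after Pricing Huddle ends.

Budget Review & Sprint Session, Design Huddle & Planning Review, Design Huddle & Vendor Workshop, Planning Review & Vendor Workshop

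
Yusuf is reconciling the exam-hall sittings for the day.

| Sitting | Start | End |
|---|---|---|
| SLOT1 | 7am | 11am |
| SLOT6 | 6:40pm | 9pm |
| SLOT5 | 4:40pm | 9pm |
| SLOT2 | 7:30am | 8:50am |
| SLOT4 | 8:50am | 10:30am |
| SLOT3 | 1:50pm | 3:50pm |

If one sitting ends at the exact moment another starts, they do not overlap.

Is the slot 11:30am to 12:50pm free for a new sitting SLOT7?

Yes — the slot is free

SLOT1: ends 11am at or before SLOT7 starts 11:30am → clear.
SLOT2: ends 8:50am at or before SLOT7 starts 11:30am → clear.
SLOT4: ends 10:30am at or before SLOT7 starts 11:30am → clear.
SLOT3: starts 1:50pm at or after SLOT7 ends 12:50pm → clear.
SLOT5: starts 4:40pm at or after SLOT7 ends 12:50pm → clear.
SLOT6: starts 6:40pm at or after SLOT7 ends 12:50pm → clear.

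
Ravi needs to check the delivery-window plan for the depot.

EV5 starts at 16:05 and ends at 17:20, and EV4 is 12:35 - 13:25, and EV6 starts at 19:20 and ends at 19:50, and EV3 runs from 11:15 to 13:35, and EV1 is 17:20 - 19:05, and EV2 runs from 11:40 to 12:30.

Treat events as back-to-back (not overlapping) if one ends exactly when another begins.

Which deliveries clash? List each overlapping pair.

EV2 & EV3, EV3 & EV4

Sorted by start: EV3, EV2, EV4, EV5, EV1, EV6.
EV2 starts before EV3 ends → EV3 and EV2 overlap.
EV4 starts before EV3 ends → EV3 and EV4 overlap.
EV5 starts after EV3 ends, so nothing later overlaps EV3 either.
EV4 starts after EV2 ends, so nothing later overlaps EV2 either.
EV5 starts after EV4 ends, so nothing later overlaps EV4 either.
EV1 starts exactly when EV5 ends (back-to-back, no overlap), so nothing later overlaps EV5 either.
EV6 starts after EV1 ends.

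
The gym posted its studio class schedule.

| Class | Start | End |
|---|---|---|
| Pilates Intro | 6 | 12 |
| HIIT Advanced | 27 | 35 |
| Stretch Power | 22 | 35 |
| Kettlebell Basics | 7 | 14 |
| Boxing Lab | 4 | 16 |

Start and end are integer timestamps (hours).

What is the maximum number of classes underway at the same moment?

3

Walk through starts and ends in time order (an end at T is processed before a start at T):
4 start Boxing Lab → 1
6 start Pilates Intro → 2
7 start Kettlebell Basics → 3
12 end Pilates Intro → 2
14 end Kettlebell Basics → 1
16 end Boxing Lab → 0
22 start Stretch Power → 1
27 start HIIT Advanced → 2
35 end HIIT Advanced → 1
35 end Stretch Power → 0
Peak is 3, at 7 (Boxing Lab, Kettlebell Basics, Pilates Intro).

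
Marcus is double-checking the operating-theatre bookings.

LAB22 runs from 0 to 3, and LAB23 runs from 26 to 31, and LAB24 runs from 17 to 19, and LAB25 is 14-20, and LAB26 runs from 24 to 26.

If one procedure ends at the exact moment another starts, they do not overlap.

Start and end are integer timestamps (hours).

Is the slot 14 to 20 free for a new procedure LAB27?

No — it overlaps LAB24, LAB25

LAB22: ends 3 at or before LAB27 starts 14 → clear.
LAB25: starts 14 before LAB27 ends 20, and ends 20 after LAB27 starts 14 → overlap.
LAB24: starts 17 before LAB27 ends 20, and ends 19 after LAB27 starts 14 → overlap.
LAB26: starts 24 at or after LAB27 ends 20 → clear.
LAB23: starts 26 at or after LAB27 ends 20 → clear.
LAB27 overlaps LAB24, LAB25.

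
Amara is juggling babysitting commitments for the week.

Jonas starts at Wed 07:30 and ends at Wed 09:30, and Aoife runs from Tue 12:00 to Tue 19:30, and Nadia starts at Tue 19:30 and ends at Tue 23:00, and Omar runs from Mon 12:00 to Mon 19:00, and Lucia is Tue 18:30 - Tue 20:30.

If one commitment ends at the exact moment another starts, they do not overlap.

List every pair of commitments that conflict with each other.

Sorted by start: Omar, Aoife, Lucia, Nadia, Jonas.
Aoife starts after Omar ends, so nothing later overlaps Omar either.
Lucia starts before Aoife ends → Aoife and Lucia overlap.
Nadia starts exactly when Aoife ends (back-to-back, no overlap), so nothing later overlaps Aoife either.
Nadia starts before Lucia ends → Lucia and Nadia overlap.
Jonas starts after Lucia ends.
Jonas starts after Nadia ends.

Aoife & Lucia, Lucia & Nadia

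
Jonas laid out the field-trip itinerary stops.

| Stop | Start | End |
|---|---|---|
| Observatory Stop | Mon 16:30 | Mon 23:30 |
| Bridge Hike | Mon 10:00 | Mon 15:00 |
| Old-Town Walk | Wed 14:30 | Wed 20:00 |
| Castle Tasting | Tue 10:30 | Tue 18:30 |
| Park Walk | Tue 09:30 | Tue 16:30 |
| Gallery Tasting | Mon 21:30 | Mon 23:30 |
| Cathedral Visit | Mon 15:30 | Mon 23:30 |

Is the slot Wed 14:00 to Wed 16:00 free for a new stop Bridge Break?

No — it overlaps Old-Town Walk

Bridge Hike: ends Mon 15:00 at or before Bridge Break starts Wed 14:00 → clear.
Cathedral Visit: ends Mon 23:30 at or before Bridge Break starts Wed 14:00 → clear.
Observatory Stop: ends Mon 23:30 at or before Bridge Break starts Wed 14:00 → clear.
Gallery Tasting: ends Mon 23:30 at or before Bridge Break starts Wed 14:00 → clear.
Park Walk: ends Tue 16:30 at or before Bridge Break starts Wed 14:00 → clear.
Castle Tasting: ends Tue 18:30 at or before Bridge Break starts Wed 14:00 → clear.
Old-Town Walk: starts Wed 14:30 before Bridge Break ends Wed 16:00, and ends Wed 20:00 after Bridge Break starts Wed 14:00 → overlap.
Bridge Break overlaps Old-Town Walk.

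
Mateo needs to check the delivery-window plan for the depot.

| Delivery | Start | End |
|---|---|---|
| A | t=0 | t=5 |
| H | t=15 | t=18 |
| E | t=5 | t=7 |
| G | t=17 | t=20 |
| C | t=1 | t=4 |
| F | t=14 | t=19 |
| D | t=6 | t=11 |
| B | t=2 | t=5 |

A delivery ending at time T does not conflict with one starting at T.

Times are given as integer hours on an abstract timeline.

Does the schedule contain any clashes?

Yes

Sorted by start: A, C, B, E, D, F, H, G.
C starts before A ends → A and C overlap.
That's a conflict, so the schedule is not conflict-free.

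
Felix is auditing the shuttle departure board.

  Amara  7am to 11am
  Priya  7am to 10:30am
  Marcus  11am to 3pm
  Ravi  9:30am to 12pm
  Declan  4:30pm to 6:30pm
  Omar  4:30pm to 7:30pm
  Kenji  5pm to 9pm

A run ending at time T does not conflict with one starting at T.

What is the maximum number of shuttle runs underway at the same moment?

3

Sort all start/end points and keep a running count:
7am start Amara → 1
7am start Priya → 2
9:30am start Ravi → 3
10:30am end Priya → 2
11am end Amara → 1
11am start Marcus → 2
12pm end Ravi → 1
3pm end Marcus → 0
4:30pm start Declan → 1
4:30pm start Omar → 2
5pm start Kenji → 3
6:30pm end Declan → 2
7:30pm end Omar → 1
9pm end Kenji → 0
Peak is 3, at 9:30am (Amara, Priya, Ravi).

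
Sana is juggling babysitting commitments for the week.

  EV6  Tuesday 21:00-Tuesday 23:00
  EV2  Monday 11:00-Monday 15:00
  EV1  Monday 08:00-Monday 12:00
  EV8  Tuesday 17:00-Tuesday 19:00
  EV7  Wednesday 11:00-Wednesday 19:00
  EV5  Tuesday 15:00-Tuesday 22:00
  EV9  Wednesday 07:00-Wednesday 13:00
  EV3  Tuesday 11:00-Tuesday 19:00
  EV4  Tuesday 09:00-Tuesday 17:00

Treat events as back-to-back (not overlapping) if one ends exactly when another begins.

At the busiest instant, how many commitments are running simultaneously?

3

Sweep the timeline, counting +1 at each start and −1 at each end (ends before starts at a tie):
Monday 08:00 start EV1 → 1
Monday 11:00 start EV2 → 2
Monday 12:00 end EV1 → 1
Monday 15:00 end EV2 → 0
Tuesday 09:00 start EV4 → 1
Tuesday 11:00 start EV3 → 2
Tuesday 15:00 start EV5 → 3
Tuesday 17:00 end EV4 → 2
Tuesday 17:00 start EV8 → 3
Tuesday 19:00 end EV3 → 2
Tuesday 19:00 end EV8 → 1
Tuesday 21:00 start EV6 → 2
Tuesday 22:00 end EV5 → 1
Tuesday 23:00 end EV6 → 0
Wednesday 07:00 start EV9 → 1
Wednesday 11:00 start EV7 → 2
Wednesday 13:00 end EV9 → 1
Wednesday 19:00 end EV7 → 0
Peak is 3, at Tuesday 15:00 (EV3, EV4, EV5).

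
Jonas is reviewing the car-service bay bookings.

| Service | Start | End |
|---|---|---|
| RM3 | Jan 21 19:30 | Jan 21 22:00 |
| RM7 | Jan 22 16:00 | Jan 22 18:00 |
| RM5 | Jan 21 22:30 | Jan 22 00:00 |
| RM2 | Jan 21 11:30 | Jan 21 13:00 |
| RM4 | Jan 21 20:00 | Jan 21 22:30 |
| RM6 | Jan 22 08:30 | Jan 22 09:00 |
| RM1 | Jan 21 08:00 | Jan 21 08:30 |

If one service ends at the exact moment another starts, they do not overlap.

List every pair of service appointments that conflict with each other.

RM3 & RM4

Sorted by start: RM1, RM2, RM3, RM4, RM5, RM6, RM7.
RM2 starts after RM1 ends, so RM1 has no further overlaps.
RM3 starts after RM2 ends, so RM2 has no further overlaps.
RM4 starts before RM3 ends → RM3 and RM4 overlap.
RM5 starts after RM3 ends, so RM3 has no further overlaps.
RM5 starts exactly when RM4 ends (back-to-back, no overlap), so RM4 has no further overlaps.
RM6 starts after RM5 ends, so RM5 has no further overlaps.
RM7 starts after RM6 ends.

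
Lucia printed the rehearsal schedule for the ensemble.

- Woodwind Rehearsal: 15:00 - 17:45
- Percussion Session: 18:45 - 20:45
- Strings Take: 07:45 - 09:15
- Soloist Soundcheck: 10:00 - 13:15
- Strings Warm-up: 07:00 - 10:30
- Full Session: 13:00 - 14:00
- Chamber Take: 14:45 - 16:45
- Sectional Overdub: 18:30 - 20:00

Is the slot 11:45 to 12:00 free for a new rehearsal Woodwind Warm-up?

No — it overlaps Soloist Soundcheck

Strings Warm-up: ends 10:30 at or before Woodwind Warm-up starts 11:45 → clear.
Strings Take: ends 09:15 at or before Woodwind Warm-up starts 11:45 → clear.
Soloist Soundcheck: starts 10:00 before Woodwind Warm-up ends 12:00, and ends 13:15 after Woodwind Warm-up starts 11:45 → overlap.
Full Session: starts 13:00 at or after Woodwind Warm-up ends 12:00 → clear.
Chamber Take: starts 14:45 at or after Woodwind Warm-up ends 12:00 → clear.
Woodwind Rehearsal: starts 15:00 at or after Woodwind Warm-up ends 12:00 → clear.
Sectional Overdub: starts 18:30 at or after Woodwind Warm-up ends 12:00 → clear.
Percussion Session: starts 18:45 at or after Woodwind Warm-up ends 12:00 → clear.
Woodwind Warm-up overlaps Soloist Soundcheck.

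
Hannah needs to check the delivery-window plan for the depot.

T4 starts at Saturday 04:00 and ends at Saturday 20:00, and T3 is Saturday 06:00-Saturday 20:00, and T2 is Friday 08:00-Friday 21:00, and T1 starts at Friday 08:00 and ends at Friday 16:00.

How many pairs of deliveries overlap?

2

Check each pair: they overlap iff neither finishes before the other starts.
Sorted by start: T1, T2, T4, T3.
T2 starts before T1 ends → T1 and T2 overlap.
T4 starts after T1 ends, so T1 has no further overlaps.
T4 starts after T2 ends, so T2 has no further overlaps.
T3 starts before T4 ends → T4 and T3 overlap.
Overlapping pairs: T1 & T2, T3 & T4 — 2 in total.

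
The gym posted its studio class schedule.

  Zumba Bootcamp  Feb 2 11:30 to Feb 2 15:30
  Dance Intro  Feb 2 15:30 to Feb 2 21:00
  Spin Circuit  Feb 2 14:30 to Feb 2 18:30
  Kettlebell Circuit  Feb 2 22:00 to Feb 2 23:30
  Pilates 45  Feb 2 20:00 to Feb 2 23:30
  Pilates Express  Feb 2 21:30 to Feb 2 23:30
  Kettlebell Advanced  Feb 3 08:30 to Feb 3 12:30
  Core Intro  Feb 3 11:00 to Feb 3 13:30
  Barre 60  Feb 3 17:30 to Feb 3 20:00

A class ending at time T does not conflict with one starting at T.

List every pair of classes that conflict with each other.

Check each pair: they overlap iff neither finishes before the other starts.
Sorted by start: Zumba Bootcamp, Spin Circuit, Dance Intro, Pilates 45, Pilates Express, Kettlebell Circuit, Kettlebell Advanced, Core Intro, Barre 60.
Spin Circuit starts before Zumba Bootcamp ends → Zumba Bootcamp and Spin Circuit overlap.
Dance Intro starts exactly when Zumba Bootcamp ends (back-to-back, no overlap); Zumba Bootcamp is clear from here.
Dance Intro starts before Spin Circuit ends → Spin Circuit and Dance Intro overlap.
Pilates 45 starts after Spin Circuit ends; Spin Circuit is clear from here.
Pilates 45 starts before Dance Intro ends → Dance Intro and Pilates 45 overlap.
Pilates Express starts after Dance Intro ends; Dance Intro is clear from here.
Pilates Express starts before Pilates 45 ends → Pilates 45 and Pilates Express overlap.
Kettlebell Circuit starts before Pilates 45 ends → Pilates 45 and Kettlebell Circuit overlap.
Kettlebell Advanced starts after Pilates 45 ends; Pilates 45 is clear from here.
Kettlebell Circuit starts before Pilates Express ends → Pilates Express and Kettlebell Circuit overlap.
Kettlebell Advanced starts after Pilates Express ends; Pilates Express is clear from here.
Kettlebell Advanced starts after Kettlebell Circuit ends; Kettlebell Circuit is clear from here.
Core Intro starts before Kettlebell Advanced ends → Kettlebell Advanced and Core Intro overlap.
Barre 60 starts after Kettlebell Advanced ends.
Barre 60 starts after Core Intro ends.

Core Intro & Kettlebell Advanced, Dance Intro & Pilates 45, Dance Intro & Spin Circuit, Kettlebell Circuit & Pilates 45, Kettlebell Circuit & Pilates Express, Pilates 45 & Pilates Express, Spin Circuit & Zumba Bootcamp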